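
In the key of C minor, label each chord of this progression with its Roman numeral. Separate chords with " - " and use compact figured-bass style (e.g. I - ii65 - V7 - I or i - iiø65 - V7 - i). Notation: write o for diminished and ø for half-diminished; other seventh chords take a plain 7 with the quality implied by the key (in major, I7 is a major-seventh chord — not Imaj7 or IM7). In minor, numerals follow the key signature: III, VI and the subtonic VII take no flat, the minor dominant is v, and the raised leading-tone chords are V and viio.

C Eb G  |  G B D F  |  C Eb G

i - V7 - i

C-Eb-G has root C, degree 1 in C minor, so i.
G-B-D-F has root G, degree 5 in C minor, so V7.
C-Eb-G: root C is the tonic; minor triad there is i.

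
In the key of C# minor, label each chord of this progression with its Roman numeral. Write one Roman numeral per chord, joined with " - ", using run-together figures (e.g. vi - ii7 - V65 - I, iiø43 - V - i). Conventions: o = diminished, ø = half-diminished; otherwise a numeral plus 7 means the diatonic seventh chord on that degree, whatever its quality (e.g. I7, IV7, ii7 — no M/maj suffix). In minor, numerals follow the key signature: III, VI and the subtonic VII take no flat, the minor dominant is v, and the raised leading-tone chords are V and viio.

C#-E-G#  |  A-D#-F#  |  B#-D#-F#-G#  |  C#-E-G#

i - iio64 - V65 - i

C#-E-G# has root C#, degree 1 in C# minor, so i.
A-D#-F#: diminished triad on D# = scale degree 2 → iio64.
B#-D#-F#-G#: dominant seventh chord on G# = scale degree 5 → V65.
C#-E-G#: minor triad on C# = scale degree 1 → i.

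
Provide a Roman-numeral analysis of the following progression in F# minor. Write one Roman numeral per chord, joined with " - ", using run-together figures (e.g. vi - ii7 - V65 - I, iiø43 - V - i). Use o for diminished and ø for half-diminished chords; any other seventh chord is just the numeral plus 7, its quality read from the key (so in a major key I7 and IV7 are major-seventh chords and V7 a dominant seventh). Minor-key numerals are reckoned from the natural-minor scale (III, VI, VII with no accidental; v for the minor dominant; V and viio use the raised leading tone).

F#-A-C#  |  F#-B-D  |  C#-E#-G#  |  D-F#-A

i - iv64 - V - VI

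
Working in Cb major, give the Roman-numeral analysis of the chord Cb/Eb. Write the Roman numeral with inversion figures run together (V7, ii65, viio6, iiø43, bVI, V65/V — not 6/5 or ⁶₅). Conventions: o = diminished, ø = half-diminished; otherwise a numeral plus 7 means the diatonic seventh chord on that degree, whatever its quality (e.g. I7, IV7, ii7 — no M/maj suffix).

I6

Stacked in thirds the chord is Cb-Eb-Gb: a major triad on Cb.
Cb is scale degree 1 in Cb major, and a major triad on that degree is written I.
With Eb in the bass the chord is in first inversion, so the figured bass is 6.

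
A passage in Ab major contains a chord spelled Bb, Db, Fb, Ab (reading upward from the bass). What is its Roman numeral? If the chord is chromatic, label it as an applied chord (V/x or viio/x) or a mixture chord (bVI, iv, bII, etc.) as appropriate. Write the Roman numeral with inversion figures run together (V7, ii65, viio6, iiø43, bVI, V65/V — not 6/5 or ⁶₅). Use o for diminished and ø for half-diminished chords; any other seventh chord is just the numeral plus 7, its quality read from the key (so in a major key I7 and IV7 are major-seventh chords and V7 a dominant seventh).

The pitches Bb-Db-Fb-Ab form a half-diminished seventh chord rooted on Bb.
Bb is the second degree of Ab major. This is the half-diminished supertonic seventh, borrowed from the parallel minor.

iiø7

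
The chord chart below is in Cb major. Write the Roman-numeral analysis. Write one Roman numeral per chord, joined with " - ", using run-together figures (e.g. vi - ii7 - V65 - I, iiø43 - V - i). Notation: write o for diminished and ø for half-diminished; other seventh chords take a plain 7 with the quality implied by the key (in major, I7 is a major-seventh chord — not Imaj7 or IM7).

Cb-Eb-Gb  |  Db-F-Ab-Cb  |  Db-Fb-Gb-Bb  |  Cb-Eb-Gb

I - V7/V - V43 - I

Cb-Eb-Gb: root Cb is the tonic; major triad there is I.
Db-F-Ab-Cb: chromatic; Db is V of V, so V7/V.
Db-Fb-Gb-Bb has root Gb, degree 5 in Cb major, so V43.
Cb-Eb-Gb: major triad on Cb = scale degree 1 → I.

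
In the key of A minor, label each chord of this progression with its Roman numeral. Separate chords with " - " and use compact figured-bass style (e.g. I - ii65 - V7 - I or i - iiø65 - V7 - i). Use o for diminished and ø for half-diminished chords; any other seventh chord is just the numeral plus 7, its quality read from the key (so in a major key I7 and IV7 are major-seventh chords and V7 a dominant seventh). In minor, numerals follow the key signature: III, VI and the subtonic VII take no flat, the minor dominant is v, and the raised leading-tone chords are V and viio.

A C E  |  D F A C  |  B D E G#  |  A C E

i - iv7 - V43 - i

A-C-E has root A, degree 1 in A minor, so i.
D-F-A-C: root D is the subdominant; minor seventh chord there is iv7.
B-D-E-G#: root E is the dominant; dominant seventh chord there is V43.
A-C-E: minor triad on A = scale degree 1 → i.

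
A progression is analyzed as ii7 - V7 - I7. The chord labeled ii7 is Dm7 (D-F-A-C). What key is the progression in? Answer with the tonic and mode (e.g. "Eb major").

ii7 is given as D-F-A-C — a minor seventh chord with root D.
Counting down one scale step from D places the tonic on C; a minor seventh chord on degree 2 is diatonic only in major.

C major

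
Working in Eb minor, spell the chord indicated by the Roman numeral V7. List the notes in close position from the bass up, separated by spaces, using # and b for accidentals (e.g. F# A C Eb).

Bb D F Ab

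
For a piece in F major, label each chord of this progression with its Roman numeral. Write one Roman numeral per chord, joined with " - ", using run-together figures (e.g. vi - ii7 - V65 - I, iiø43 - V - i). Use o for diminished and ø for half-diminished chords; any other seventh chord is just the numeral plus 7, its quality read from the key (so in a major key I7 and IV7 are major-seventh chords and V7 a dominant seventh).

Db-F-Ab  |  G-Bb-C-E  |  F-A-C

Db-F-Ab is non-diatonic — bVI, a mixture chord from F minor.
G-Bb-C-E: root C is the dominant; dominant seventh chord there is V43.
F-A-C: major triad on F = scale degree 1 → I.

bVI - V43 - I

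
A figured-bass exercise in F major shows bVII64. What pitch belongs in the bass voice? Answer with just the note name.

Bb

bVII in F major has root Eb; the chord is Eb-G-Bb.
The figure 64 means second inversion — the fifth is in the bass.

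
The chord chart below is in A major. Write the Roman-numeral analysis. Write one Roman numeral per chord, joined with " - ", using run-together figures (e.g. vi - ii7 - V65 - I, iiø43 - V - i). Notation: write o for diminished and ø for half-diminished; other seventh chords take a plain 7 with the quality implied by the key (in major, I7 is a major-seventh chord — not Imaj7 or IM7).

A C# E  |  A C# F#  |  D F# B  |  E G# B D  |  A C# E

I - vi6 - ii6 - V7 - I

A-C#-E has root A, degree 1 in A major, so I.
A-C#-F#: minor triad on F# = scale degree 6 → vi6.
D-F#-B: minor triad on B = scale degree 2 → ii6.
E-G#-B-D: dominant seventh chord on E = scale degree 5 → V7.
A-C#-E: major triad on A = scale degree 1 → I.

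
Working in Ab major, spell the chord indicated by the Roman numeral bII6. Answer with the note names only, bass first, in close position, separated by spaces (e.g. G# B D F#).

Db Fb Bbb

Scale degree 2 in Ab major is Bb; lowering it a half step gives Bbb. bII6 is the Neapolitan sixth — a major triad on the lowered second degree, here in its customary first inversion.
So the chord is Bbb-Db-Fb.
With the 6 figure the chord is in first inversion; from the bass Db upward in close position it reads Db-Fb-Bbb.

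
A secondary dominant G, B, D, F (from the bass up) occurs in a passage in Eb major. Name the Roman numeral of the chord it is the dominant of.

vi

The chord is a dominant seventh chord on G.
A dominant resolves down a perfect fifth: G → C. In Eb major, C is scale degree 6, i.e. vi.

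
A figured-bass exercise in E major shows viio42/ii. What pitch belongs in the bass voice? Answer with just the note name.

D

The applied chord viio42/ii is rooted on E#: E#-G#-B-D.
The figure 42 means third inversion — the seventh is in the bass.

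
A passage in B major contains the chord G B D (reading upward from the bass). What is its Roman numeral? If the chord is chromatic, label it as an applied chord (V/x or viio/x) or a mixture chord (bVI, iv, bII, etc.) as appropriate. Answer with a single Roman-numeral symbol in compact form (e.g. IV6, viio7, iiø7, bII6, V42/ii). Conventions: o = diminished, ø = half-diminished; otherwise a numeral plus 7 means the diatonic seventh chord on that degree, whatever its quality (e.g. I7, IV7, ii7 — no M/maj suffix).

The pitches G-B-D form a major triad rooted on G.
G is the lowered sixth degree of B major (diatonic 6 would be G#). This is a major triad on the lowered sixth degree, borrowed from the parallel minor.

bVI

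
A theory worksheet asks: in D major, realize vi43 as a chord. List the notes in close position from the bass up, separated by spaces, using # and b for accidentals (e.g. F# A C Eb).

F# A B D

The numeral's case and figure indicate a minor seventh chord. In D major its root, scale degree 6, is B.
That chord is spelled B-D-F#-A.
The figured bass 43 indicates second inversion, placing the fifth (F#) in the bass: F#-A-B-D.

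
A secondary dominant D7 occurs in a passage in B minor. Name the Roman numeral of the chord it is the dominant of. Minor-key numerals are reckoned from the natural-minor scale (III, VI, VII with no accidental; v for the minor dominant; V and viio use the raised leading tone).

VI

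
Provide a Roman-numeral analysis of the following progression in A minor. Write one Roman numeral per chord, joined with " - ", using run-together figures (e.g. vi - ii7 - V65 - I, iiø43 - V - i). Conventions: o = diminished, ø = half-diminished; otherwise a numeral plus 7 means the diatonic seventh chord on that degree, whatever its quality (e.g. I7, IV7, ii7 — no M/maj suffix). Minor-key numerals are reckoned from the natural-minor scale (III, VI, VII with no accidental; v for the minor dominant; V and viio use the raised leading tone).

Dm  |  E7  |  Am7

iv - V7 - i7

Dm: root D is the subdominant; minor triad there is iv.
E7: root E is the dominant; dominant seventh chord there is V7.
Am7 has root A, degree 1 in A minor, so i7.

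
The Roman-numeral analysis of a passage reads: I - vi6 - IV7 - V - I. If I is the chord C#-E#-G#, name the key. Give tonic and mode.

I is given as C#-E#-G# — a major triad with root C#.
If C# is scale degree 1 and the mode makes that degree carry a major triad, the tonic is C# and the mode is major.

C# major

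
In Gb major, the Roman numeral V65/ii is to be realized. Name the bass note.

The applied chord V65/ii is rooted on Eb: Eb-G-Bb-Db.
The figure 65 means first inversion — the third is in the bass.

G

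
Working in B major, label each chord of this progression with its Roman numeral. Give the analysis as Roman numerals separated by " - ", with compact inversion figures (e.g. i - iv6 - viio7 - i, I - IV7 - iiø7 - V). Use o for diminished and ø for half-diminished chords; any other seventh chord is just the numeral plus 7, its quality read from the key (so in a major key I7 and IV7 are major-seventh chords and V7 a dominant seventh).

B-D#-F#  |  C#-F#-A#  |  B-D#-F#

I - V64 - I

B-D#-F# has root B, degree 1 in B major, so I.
C#-F#-A# has root F#, degree 5 in B major, so V64.
B-D#-F#: major triad on B = scale degree 1 → I.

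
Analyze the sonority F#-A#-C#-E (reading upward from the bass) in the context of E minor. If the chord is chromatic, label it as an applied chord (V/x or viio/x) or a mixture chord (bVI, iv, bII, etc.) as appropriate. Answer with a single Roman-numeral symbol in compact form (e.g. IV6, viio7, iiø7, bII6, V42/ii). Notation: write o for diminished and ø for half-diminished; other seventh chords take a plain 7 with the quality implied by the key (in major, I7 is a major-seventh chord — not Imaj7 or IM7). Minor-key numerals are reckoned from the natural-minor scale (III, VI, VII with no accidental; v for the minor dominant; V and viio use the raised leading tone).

V7/V

The pitches F#-A#-C#-E form a dominant seventh chord rooted on F#.
F# is not a diatonic chord root with this quality in E minor, but it lies a perfect fifth above B (V), so the chord functions as an applied dominant of V.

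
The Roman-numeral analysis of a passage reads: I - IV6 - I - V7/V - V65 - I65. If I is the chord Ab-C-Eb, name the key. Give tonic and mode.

Ab major

The anchor chord is a major triad on Ab, labeled I.
If Ab is scale degree 1 and the mode makes that degree carry a major triad, the tonic is Ab and the mode is major.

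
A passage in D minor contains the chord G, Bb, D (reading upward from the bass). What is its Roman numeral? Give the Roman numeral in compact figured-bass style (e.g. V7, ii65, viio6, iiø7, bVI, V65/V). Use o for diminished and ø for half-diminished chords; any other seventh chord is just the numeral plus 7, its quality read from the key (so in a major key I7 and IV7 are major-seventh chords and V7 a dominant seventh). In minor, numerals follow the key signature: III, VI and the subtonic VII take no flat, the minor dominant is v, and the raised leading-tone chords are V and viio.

The pitches G-Bb-D form a minor triad rooted on G.
G is scale degree 4 in D minor, and a minor triad on that degree is written iv.

iv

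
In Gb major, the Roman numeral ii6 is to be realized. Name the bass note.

Cb

ii in Gb major has root Ab; the chord is Ab-Cb-Eb.
The figure 6 means first inversion — the third is in the bass.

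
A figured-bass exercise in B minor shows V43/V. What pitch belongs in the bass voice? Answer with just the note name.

The applied chord V43/V is rooted on C#: C#-E#-G#-B.
The figure 43 means second inversion — the fifth is in the bass.

G#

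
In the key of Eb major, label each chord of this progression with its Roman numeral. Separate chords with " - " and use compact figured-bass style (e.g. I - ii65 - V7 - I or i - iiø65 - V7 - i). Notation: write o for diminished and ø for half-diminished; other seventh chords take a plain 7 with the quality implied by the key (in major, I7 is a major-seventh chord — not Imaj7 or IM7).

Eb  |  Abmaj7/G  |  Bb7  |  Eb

Eb has root Eb, degree 1 in Eb major, so I.
Abmaj7/G has root Ab, degree 4 in Eb major, so IV42.
Bb7: dominant seventh chord on Bb = scale degree 5 → V7.
Eb: root Eb is the tonic; major triad there is I.

I - IV42 - V7 - I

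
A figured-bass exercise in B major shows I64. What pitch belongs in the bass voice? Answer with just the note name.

F#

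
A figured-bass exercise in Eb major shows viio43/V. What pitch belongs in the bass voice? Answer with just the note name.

Eb

The applied chord viio43/V is rooted on A: A-C-Eb-Gb.
The figure 43 means second inversion — the fifth is in the bass.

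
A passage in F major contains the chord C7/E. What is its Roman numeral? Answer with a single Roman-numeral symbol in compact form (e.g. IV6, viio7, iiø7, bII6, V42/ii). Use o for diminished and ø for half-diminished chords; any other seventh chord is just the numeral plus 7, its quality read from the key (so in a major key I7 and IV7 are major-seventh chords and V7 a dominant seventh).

Stacked in thirds the chord is C-E-G-Bb: a dominant seventh chord on C.
In F major, C is the dominant; the diatonic dominant seventh chord there is V7.
With E in the bass the chord is in first inversion, so the figured bass is 65.

V65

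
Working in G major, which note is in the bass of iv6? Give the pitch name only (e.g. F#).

Eb

iv in G major has root C; the chord is C-Eb-G.
The figure 6 means first inversion — the third is in the bass.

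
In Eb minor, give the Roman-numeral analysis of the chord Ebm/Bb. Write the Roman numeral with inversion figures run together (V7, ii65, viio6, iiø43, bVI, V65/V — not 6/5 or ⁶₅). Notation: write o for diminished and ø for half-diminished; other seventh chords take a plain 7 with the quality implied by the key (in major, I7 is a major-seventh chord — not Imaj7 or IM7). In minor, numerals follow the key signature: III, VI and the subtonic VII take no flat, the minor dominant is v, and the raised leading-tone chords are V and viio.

i64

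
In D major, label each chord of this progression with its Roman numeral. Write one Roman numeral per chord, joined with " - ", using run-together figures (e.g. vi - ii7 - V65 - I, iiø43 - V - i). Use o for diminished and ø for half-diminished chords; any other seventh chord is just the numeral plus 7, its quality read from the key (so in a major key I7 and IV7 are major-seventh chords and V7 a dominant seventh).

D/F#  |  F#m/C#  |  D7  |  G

I6 - iii64 - V7/IV - IV

D/F#: root D is the tonic; major triad there is I6.
F#m/C# has root F#, degree 3 in D major, so iii64.
D7: a dominant seventh chord on D, the applied dominant of IV → V7/IV.
G has root G, degree 4 in D major, so IV.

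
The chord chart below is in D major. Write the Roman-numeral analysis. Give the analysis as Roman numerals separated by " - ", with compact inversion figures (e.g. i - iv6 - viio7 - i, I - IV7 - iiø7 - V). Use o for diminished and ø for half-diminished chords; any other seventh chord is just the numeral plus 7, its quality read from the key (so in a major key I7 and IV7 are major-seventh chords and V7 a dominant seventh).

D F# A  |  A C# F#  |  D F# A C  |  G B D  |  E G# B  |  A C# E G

D-F#-A: major triad on D = scale degree 1 → I.
A-C#-F#: root F# is the mediant; minor triad there is iii6.
D-F#-A-C: chromatic; D is V of IV, so V7/IV.
G-B-D: root G is the subdominant; major triad there is IV.
E-G#-B: chromatic; E is V of V, so V/V.
A-C#-E-G: root A is the dominant; dominant seventh chord there is V7.

I - iii6 - V7/IV - IV - V/V - V7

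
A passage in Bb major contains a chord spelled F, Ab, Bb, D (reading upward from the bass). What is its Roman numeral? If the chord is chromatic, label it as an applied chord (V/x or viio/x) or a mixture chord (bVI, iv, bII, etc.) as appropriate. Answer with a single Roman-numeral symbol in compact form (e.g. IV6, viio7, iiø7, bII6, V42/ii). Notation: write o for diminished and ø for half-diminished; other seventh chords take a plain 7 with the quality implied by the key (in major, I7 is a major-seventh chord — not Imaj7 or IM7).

V43/IV

Stacked in thirds the chord is Bb-D-F-Ab: a dominant seventh chord on Bb.
Bb is not a diatonic chord root with this quality in Bb major, but it lies a perfect fifth above Eb (IV), so the chord functions as an applied dominant of IV.
With F in the bass the chord is in second inversion, so the figured bass is 43.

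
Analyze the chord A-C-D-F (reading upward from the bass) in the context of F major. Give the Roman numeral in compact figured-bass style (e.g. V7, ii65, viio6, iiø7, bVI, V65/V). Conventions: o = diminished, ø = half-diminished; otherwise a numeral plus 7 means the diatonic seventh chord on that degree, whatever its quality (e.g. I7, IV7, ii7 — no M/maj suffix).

Stacked in thirds the chord is D-F-A-C: a minor seventh chord on D.
D is scale degree 6 in F major, and a minor seventh chord on that degree is written vi7.
With A in the bass the chord is in second inversion, so the figured bass is 43.

vi43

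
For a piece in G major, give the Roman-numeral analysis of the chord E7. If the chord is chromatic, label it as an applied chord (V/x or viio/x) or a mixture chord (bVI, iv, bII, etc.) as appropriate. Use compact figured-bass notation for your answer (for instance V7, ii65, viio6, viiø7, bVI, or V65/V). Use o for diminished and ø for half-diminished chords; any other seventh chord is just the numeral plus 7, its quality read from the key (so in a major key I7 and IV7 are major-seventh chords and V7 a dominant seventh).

Stacked in thirds the chord is E-G#-B-D: a dominant seventh chord on E.
E is not a diatonic chord root with this quality in G major, but it lies a perfect fifth above A (ii), so the chord functions as an applied dominant of ii.

V7/ii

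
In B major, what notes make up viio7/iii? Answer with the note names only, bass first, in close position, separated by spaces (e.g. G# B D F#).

viio7/iii is a secondary leading-tone chord. The target iii is D# in B major; the applied chord is rooted a semitone below, on C##.
Building a fully diminished seventh chord on C## gives C##-E#-G#-B.

C## E# G# B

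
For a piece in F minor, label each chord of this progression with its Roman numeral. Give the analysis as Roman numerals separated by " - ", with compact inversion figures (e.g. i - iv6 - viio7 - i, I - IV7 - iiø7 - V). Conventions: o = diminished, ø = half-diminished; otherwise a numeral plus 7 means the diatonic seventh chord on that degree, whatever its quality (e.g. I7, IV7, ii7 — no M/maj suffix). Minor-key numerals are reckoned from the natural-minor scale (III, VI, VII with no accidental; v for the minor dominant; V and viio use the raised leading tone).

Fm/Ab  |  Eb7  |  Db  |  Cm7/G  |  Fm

i6 - VII7 - VI - v43 - i

Fm/Ab: minor triad on F = scale degree 1 → i6.
Eb7: root Eb is the subtonic; dominant seventh chord there is VII7.
Db: major triad on Db = scale degree 6 → VI.
Cm7/G: minor seventh chord on C = scale degree 5 → v43.
Fm has root F, degree 1 in F minor, so i.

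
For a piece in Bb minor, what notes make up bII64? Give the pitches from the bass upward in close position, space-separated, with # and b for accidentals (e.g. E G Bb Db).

bII64 is the Neapolitan chord — a major triad on the lowered second degree. In Bb minor that root is Cb.
So the chord is Cb-Eb-Gb.
The figured bass 64 indicates second inversion, placing the fifth (Gb) in the bass: Gb-Cb-Eb.

Gb Cb Eb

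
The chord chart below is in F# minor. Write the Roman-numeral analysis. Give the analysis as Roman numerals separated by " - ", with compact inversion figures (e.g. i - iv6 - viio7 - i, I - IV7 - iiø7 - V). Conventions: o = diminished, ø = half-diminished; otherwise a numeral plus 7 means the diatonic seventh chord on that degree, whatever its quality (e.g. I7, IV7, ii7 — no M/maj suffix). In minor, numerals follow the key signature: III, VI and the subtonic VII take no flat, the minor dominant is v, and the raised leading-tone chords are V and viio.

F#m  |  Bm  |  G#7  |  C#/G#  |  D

i - iv - V7/V - V64 - VI

F#m: minor triad on F# = scale degree 1 → i.
Bm: minor triad on B = scale degree 4 → iv.
G#7: a dominant seventh chord on G#, the applied dominant of V → V7/V.
C#/G#: major triad on C# = scale degree 5 → V64.
D has root D, degree 6 in F# minor, so VI.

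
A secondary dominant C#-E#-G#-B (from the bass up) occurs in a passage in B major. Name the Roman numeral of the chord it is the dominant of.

The chord is a dominant seventh chord on C#.
A dominant resolves down a perfect fifth: C# → F#. In B major, F# is scale degree 5, i.e. V.

V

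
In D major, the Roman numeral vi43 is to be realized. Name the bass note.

F#

vi in D major has root B; the chord is B-D-F#-A.
The figure 43 means second inversion — the fifth is in the bass.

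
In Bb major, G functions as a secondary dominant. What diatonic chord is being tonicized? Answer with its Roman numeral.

ii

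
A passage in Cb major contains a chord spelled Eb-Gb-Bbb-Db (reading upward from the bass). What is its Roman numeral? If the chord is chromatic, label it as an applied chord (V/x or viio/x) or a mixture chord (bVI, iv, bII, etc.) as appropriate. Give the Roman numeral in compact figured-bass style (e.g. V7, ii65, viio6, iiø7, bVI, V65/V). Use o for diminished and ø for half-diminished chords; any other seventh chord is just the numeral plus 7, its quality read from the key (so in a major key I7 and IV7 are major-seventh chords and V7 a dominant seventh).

Stacked in thirds the chord is Eb-Gb-Bbb-Db: a half-diminished seventh chord on Eb.
Eb sits a half step below Fb (IV in Cb major); a diminished chord there is the applied leading-tone chord of IV.

viiø7/IV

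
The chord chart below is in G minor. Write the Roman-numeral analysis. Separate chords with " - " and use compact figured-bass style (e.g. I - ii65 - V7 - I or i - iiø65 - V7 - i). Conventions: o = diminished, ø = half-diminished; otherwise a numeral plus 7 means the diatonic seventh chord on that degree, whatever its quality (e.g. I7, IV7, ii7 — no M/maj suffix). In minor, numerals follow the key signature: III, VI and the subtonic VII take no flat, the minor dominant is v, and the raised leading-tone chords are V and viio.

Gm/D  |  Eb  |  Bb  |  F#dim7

i64 - VI - III - viio7

Gm/D has root G, degree 1 in G minor, so i64.
Eb: major triad on Eb = scale degree 6 → VI.
Bb has root Bb, degree 3 in G minor, so III.
F#dim7 has root F#, degree 7 in G minor, so viio7.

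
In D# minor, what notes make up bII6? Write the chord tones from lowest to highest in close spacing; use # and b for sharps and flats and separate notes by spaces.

G# B E

bII6 is the Neapolitan sixth — a major triad on the lowered second degree, here in its customary first inversion. In D# minor that root is E.
So the chord is E-G#-B, a major triad.
The figured bass 6 indicates first inversion, placing the third (G#) in the bass: G#-B-E.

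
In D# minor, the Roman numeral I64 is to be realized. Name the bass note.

A#

I in D# minor has root D#; the chord is D#-F##-A#.
The figure 64 means second inversion — the fifth is in the bass.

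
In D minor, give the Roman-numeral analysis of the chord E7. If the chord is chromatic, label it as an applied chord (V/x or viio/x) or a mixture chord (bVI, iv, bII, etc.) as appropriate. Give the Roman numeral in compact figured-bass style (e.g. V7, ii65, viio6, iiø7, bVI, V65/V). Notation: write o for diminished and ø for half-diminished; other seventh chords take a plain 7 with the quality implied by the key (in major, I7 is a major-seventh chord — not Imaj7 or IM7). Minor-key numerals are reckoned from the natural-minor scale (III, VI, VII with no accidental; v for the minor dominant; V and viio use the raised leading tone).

Stacked in thirds the chord is E-G#-B-D: a dominant seventh chord on E.
E is not a diatonic chord root with this quality in D minor, but it lies a perfect fifth above A (V), so the chord functions as an applied dominant of V.

V7/V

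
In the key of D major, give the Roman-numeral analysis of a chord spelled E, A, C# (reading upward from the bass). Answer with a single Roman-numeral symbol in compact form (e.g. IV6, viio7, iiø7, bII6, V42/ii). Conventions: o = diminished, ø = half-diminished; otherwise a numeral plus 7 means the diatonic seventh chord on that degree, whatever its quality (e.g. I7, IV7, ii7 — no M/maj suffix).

The pitches A-C#-E form a major triad rooted on A.
A is scale degree 5 in D major, and a major triad on that degree is written V.
With E in the bass the chord is in second inversion, so the figured bass is 64.

V64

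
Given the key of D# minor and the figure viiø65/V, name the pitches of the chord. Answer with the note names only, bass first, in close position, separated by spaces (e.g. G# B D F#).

B# D# F## G##

The slash marks an applied leading-tone chord: viio of V. In D# minor, V is A#, so the leading tone to it is G##, a half step below.
Building a half-diminished seventh chord on G## gives G##-B#-D#-F##.
The figured bass 65 indicates first inversion, placing the third (B#) in the bass: B#-D#-F##-G##.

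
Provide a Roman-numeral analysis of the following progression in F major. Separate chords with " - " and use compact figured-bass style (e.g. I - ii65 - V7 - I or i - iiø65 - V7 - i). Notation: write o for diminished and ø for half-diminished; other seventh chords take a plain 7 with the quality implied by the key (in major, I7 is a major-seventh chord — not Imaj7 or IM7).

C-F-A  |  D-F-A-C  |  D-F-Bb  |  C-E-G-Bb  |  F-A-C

I64 - vi7 - IV6 - V7 - I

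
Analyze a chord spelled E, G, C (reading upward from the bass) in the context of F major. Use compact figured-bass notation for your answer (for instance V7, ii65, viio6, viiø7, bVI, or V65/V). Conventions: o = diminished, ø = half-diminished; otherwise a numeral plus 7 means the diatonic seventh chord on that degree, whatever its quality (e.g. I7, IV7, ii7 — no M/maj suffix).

The pitches C-E-G form a major triad rooted on C.
C is scale degree 5 in F major, and a major triad on that degree is written V.
With E in the bass the chord is in first inversion, so the figured bass is 6.

V6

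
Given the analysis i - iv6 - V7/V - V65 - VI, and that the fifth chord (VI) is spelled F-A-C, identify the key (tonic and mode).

The anchor chord is a major triad on F, labeled VI.
VI on F implies F is the submediant; that puts the tonic at A, and the uppercase numeral fits minor mode.

A minor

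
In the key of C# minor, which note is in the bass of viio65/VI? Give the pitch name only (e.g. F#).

The applied chord viio65/VI is rooted on G#: G#-B-D-F.
The figure 65 means first inversion — the third is in the bass.

B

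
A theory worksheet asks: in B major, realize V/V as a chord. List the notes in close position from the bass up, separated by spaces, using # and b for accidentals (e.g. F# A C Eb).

C# E# G#

The slash means an applied dominant: we want the dominant of V. In B major, V is F# major, and its dominant is built on C#.
Building a major triad on C# gives C#-E#-G#.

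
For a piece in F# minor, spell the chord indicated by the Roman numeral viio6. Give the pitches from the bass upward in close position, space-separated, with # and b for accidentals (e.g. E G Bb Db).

G# B E#

In F# minor, the leading-tone chord is built on the raised seventh degree, E#.
That chord is spelled E#-G#-B.
The figured bass 6 indicates first inversion, placing the third (G#) in the bass: G#-B-E#.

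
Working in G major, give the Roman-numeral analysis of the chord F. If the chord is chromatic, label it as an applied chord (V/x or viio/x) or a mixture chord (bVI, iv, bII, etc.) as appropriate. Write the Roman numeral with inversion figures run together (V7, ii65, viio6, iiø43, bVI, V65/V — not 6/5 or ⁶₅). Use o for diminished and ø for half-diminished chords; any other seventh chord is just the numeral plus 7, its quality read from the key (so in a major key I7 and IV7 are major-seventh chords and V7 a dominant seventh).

bVII

The pitches F-A-C form a major triad rooted on F.
F is the lowered seventh degree of G major (diatonic 7 would be F#). This is a major triad on the lowered seventh degree (the subtonic), borrowed from the parallel minor.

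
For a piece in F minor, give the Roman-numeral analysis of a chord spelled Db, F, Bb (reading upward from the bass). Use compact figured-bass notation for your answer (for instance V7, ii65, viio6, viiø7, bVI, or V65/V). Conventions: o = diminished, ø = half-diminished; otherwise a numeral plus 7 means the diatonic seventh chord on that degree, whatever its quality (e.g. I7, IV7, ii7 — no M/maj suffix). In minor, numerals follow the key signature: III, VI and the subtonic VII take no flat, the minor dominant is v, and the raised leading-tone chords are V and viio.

Stacked in thirds the chord is Bb-Db-F: a minor triad on Bb.
Bb is scale degree 4 in F minor, and a minor triad on that degree is written iv.
With Db in the bass the chord is in first inversion, so the figured bass is 6.

iv6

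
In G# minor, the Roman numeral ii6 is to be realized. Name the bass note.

ii in G# minor has root A#; the chord is A#-C#-E#.
The figure 6 means first inversion — the third is in the bass.

C#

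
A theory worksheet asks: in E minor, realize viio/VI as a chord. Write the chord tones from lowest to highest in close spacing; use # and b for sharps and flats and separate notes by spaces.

B D F

The slash marks an applied leading-tone chord: viio of VI. In E minor, VI is C, so the leading tone to it is B, a half step below.
Building a diminished triad on B gives B-D-F.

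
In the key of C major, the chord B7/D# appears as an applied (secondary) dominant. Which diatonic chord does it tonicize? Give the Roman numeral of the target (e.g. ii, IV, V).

The chord is a dominant seventh chord on B.
A dominant resolves down a perfect fifth: B → E. In C major, E is scale degree 3, i.e. iii.

iii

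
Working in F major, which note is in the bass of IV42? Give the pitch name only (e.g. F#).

IV in F major has root Bb; the chord is Bb-D-F-A.
The figure 42 means third inversion — the seventh is in the bass.

A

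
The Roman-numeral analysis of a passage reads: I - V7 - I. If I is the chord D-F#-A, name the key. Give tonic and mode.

D major

I is given as D-F#-A — a major triad with root D.
If D is scale degree 1 and the mode makes that degree carry a major triad, the tonic is D and the mode is major.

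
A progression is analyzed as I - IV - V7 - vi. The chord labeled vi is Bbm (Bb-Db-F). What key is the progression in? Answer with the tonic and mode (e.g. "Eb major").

vi is given as Bb-Db-F — a minor triad with root Bb.
vi on Bb implies Bb is the submediant; that puts the tonic at Db, and the lowercase numeral fits major mode.

Db major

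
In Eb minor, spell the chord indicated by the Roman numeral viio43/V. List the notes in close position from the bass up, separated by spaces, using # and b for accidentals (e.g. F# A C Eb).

The slash marks an applied leading-tone chord: viio of V. In Eb minor, V is Bb, so the leading tone to it is A, a half step below.
Building a fully diminished seventh chord on A gives A-C-Eb-Gb.
With the 43 figure the chord is in second inversion; from the bass Eb upward in close position it reads Eb-Gb-A-C.

Eb Gb A C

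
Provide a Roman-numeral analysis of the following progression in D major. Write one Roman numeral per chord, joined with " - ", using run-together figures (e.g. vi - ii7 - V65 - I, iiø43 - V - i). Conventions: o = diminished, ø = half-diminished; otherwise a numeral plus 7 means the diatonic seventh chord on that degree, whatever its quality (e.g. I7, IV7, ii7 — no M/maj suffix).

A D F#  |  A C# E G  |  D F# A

A-D-F#: major triad on D = scale degree 1 → I64.
A-C#-E-G: dominant seventh chord on A = scale degree 5 → V7.
D-F#-A: root D is the tonic; major triad there is I.

I64 - V7 - I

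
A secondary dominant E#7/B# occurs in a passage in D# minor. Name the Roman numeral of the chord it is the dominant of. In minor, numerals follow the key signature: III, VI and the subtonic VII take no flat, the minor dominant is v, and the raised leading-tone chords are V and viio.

V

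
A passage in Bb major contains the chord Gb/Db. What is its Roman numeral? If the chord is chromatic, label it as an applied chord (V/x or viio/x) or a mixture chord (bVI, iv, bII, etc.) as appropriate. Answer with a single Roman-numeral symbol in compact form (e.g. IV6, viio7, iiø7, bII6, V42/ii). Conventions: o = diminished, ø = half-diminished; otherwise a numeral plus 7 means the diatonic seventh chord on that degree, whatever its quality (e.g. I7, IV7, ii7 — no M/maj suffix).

The pitches Gb-Bb-Db form a major triad rooted on Gb.
Gb is the lowered sixth degree of Bb major (diatonic 6 would be G). This is a major triad on the lowered sixth degree, borrowed from the parallel minor.
With Db in the bass the chord is in second inversion, so the figured bass is 64.

bVI64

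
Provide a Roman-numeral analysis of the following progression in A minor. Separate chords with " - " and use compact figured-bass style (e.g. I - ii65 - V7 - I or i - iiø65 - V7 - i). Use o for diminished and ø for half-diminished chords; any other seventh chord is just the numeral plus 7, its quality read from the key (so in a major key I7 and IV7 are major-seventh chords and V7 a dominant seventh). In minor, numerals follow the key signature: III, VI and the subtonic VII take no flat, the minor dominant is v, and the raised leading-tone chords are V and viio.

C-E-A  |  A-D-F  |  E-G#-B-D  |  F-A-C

i6 - iv64 - V7 - VI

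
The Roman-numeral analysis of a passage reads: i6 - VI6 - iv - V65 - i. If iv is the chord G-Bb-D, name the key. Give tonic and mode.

D minor

The chord Gm is a minor triad rooted on G; its label is iv.
If G is scale degree 4 and the mode makes that degree carry a minor triad, the tonic is D and the mode is minor.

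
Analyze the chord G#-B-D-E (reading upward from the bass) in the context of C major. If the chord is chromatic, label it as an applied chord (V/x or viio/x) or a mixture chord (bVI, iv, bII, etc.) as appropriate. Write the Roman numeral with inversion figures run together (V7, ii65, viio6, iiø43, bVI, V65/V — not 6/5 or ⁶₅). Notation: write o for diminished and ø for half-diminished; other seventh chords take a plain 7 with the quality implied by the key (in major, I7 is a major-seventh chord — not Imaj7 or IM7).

The pitches E-G#-B-D form a dominant seventh chord rooted on E.
E is not a diatonic chord root with this quality in C major, but it lies a perfect fifth above A (vi), so the chord functions as an applied dominant of vi.
With G# in the bass the chord is in first inversion, so the figured bass is 65.

V65/vi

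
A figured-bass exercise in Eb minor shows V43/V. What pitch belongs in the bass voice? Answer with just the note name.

C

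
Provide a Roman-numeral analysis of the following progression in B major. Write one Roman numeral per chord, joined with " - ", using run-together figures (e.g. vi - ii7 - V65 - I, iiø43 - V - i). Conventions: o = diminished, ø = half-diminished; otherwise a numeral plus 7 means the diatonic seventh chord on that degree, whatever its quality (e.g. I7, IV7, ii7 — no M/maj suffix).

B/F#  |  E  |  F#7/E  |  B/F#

B/F# has root B, degree 1 in B major, so I64.
E: major triad on E = scale degree 4 → IV.
F#7/E: root F# is the dominant; dominant seventh chord there is V42.
B/F# has root B, degree 1 in B major, so I64.

I64 - IV - V42 - I64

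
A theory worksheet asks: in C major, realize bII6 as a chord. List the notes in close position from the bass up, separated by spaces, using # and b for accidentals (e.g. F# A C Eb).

Scale degree 2 in C major is D; lowering it a half step gives Db. bII6 is the Neapolitan sixth — a major triad on the lowered second degree, here in its customary first inversion.
So the chord is Db-F-Ab, a major triad.
With the 6 figure the chord is in first inversion; from the bass F upward in close position it reads F-Ab-Db.

F Ab Db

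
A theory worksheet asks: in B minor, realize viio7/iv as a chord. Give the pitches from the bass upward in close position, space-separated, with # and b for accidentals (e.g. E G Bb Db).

D# F# A C

viio7/iv is a secondary leading-tone chord. The target iv is E in B minor; the applied chord is rooted a semitone below, on D#.
Building a fully diminished seventh chord on D# gives D#-F#-A-C.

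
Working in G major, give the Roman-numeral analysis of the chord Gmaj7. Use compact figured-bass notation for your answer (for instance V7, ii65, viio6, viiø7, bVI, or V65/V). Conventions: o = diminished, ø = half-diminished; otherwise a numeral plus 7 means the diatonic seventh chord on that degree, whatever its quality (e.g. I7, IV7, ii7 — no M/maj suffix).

I7

The pitches G-B-D-F# form a major seventh chord rooted on G.
G is scale degree 1 in G major, and a major seventh chord on that degree is written I7.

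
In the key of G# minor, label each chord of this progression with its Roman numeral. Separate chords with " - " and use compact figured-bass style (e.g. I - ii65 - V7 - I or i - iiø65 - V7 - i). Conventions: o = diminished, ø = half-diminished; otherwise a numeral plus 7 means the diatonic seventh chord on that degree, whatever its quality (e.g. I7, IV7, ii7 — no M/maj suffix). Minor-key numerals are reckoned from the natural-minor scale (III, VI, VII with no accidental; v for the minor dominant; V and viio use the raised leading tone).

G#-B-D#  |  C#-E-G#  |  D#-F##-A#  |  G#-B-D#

i - iv - V - i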